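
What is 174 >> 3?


0b10101110 >> 3 = 0b10101 = 21

21


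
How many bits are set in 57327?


0b1101111111101111 has 14 set bits

14


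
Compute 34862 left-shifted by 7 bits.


0b1000100000101110 << 7 = 0b10001000001011100000000 = 4462336

4462336


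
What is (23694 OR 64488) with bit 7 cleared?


Step 1: 23694 | 64488 = 65518
Step 2: 65518 & ~(1 << 7) = 65390

65390


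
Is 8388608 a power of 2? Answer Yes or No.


0b100000000000000000000000. Only one bit set => Yes

Yes


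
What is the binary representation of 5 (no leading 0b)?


5 = 101 in binary

101


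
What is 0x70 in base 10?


70 hex = 112 decimal

112


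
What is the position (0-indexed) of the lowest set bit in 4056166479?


0b11110001110001000011000001001111. Lowest set bit at position 0

0


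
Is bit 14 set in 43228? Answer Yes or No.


0b1010100011011100, bit 14 = 0. No

No


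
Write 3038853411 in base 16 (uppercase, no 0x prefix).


3038853411 = B5213923 hex

B5213923


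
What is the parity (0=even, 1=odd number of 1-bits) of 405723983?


0b11000001011101101101101001111 has 17 ones => parity 1

1


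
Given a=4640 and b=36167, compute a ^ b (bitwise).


4640 ^ 36167 = 40807

40807


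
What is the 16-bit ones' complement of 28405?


28405 ^ 65535 = 37130

37130


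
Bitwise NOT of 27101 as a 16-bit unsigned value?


~0b110100111011101 = 0b1001011000100010 = 38434 (16-bit unsigned)

38434


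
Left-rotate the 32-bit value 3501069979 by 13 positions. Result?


Rotate 0b11010000101011100001011010011011 left by 13 (32-bit) = 0b11000010110100110111101000010101 = 3268639253

3268639253


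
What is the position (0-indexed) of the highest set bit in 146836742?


0b1000110000001000110100000110. Highest set bit at position 27

27


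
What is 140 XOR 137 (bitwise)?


0b10001100 ^ 0b10001001 = 0b101 = 5

5


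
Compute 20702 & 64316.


0b101000011011110 & 0b1111101100111100 = 0b101000000011100 = 20508

20508


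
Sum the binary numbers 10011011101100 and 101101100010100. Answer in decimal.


10011011101100 + 101101100010100 = 1000001000000000 = 33280

33280


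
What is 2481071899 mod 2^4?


2481071899 & 15 = 11

11


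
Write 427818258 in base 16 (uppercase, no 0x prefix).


427818258 = 197FFD12 hex

197FFD12


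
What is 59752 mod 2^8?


59752 & 255 = 104

104


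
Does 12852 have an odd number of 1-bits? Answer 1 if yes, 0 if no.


0b11001000110100 has 6 ones => parity 0

0


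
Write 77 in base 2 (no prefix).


77 = 1001101 in binary

1001101


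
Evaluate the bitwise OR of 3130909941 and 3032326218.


0b10111010100111011110010011110101 | 0b10110100101111011010000001001010 = 0b10111110101111011110010011111111 = 3200115967

3200115967


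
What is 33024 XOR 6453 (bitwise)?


0b1000000100000000 ^ 0b1100100110101 = 0b1001100000110101 = 38965

38965


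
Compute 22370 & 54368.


0b101011101100010 & 0b1101010001100000 = 0b101010001100000 = 21600

21600


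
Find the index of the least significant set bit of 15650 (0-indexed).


0b11110100100010. Lowest set bit at position 1

1


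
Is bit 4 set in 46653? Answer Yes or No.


0b1011011000111101, bit 4 = 1. Yes

Yes


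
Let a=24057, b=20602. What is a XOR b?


24057 ^ 20602 = 3459

3459


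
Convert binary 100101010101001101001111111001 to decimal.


100101010101001101001111111001 in decimal = 626316281

626316281


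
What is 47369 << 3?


0b1011100100001001 << 3 = 0b1011100100001001000 = 378952

378952


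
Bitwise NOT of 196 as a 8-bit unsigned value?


~0b11000100 = 0b111011 = 59 (8-bit unsigned)

59


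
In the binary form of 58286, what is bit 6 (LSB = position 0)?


0b1110001110101110, position 6 = 0

0


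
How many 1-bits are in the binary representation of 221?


0b11011101 has 6 set bits

6


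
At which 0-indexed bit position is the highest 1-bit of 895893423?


0b110101011001100011111110101111. Highest set bit at position 29

29


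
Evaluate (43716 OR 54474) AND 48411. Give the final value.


Step 1: 43716 | 54474 = 65230
Step 2: 65230 & 48411 = 48138

48138


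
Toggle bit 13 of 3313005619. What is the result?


3313005619 ^ (1 << 13) = 3313005619 ^ 8192 = 3312997427

3312997427


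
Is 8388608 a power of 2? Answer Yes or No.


0b100000000000000000000000. Only one bit set => Yes

Yes


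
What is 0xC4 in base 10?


C4 hex = 196 decimal

196


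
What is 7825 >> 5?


0b1111010010001 >> 5 = 0b11110100 = 244

244


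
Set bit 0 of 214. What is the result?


214 | (1 << 0) = 214 | 1 = 215

215


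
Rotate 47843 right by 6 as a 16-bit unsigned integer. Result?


Rotate 0b1011101011100011 right by 6 (16-bit) = 0b1000111011101011 = 36587

36587


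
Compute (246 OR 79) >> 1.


Step 1: 246 | 79 = 255
Step 2: 255 >> 1 = 127

127


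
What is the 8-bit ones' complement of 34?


34 ^ 255 = 221

221


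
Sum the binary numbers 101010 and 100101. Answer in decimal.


101010 + 100101 = 1001111 = 79

79


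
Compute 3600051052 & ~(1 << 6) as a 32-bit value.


3600051052 & ~(1 << 6) = 3600050988

3600050988


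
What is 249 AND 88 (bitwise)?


0b11111001 & 0b1011000 = 0b1011000 = 88

88


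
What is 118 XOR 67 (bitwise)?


0b1110110 ^ 0b1000011 = 0b110101 = 53

53


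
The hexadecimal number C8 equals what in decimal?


C8 hex = 200 decimal

200


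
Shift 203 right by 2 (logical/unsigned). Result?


0b11001011 >> 2 = 0b110010 = 50

50


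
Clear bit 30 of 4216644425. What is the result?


4216644425 & ~(1 << 30) = 3142902601

3142902601


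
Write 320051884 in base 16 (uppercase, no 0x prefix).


320051884 = 13139AAC hex

13139AAC


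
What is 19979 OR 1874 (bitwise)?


0b100111000001011 | 0b11101010010 = 0b100111101011011 = 20315

20315


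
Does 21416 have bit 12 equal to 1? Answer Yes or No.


0b101001110101000, bit 12 = 1. Yes

Yes


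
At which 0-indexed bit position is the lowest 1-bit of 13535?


0b11010011011111. Lowest set bit at position 0

0


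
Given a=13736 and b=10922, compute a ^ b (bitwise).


13736 ^ 10922 = 7938

7938


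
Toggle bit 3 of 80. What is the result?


80 ^ (1 << 3) = 80 ^ 8 = 88

88


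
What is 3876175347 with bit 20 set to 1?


3876175347 | (1 << 20) = 3876175347 | 1048576 = 3877223923

3877223923


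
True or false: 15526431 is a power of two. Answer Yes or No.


0b111011001110101000011111. Multiple bits set => No

No


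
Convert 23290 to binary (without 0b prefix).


23290 = 101101011111010 in binary

101101011111010


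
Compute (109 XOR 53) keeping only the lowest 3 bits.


Step 1: 109 ^ 53 = 88
Step 2: 88 & 7 = 0

0


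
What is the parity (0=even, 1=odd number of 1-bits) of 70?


0b1000110 has 3 ones => parity 1

1


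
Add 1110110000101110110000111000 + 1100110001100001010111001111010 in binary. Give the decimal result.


1110110000101110110000111000 + 1100110001100001010111001111010 = 1110100111100111001101010110010 = 1962121906

1962121906


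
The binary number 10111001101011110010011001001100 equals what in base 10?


10111001101011110010011001001100 in decimal = 3115263564

3115263564


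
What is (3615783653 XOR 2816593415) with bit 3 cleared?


Step 1: 3615783653 ^ 2816593415 = 1885713634
Step 2: 1885713634 & ~(1 << 3) = 1885713634

1885713634


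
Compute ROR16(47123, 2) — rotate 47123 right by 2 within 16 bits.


Rotate 0b1011100000010011 right by 2 (16-bit) = 0b1110111000000100 = 60932

60932


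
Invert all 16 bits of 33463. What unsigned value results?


33463 ^ 65535 = 32072

32072


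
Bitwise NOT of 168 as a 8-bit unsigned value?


~0b10101000 = 0b1010111 = 87 (8-bit unsigned)

87


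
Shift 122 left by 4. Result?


0b1111010 << 4 = 0b11110100000 = 1952

1952


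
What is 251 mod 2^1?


251 & 1 = 1

1


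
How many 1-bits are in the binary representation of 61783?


0b1111000101010111 has 10 set bits

10


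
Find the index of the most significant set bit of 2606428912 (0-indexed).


0b10011011010110101111001011110000. Highest set bit at position 31

31


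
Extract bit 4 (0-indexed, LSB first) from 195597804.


0b1011101010001001010111101100, position 4 = 0

0


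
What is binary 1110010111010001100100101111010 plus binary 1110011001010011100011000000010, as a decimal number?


1110010111010001100100101111010 + 1110011001010011100011000000010 = 11100110000100101000111101111100 = 3859976060

3859976060


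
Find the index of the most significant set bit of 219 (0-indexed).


0b11011011. Highest set bit at position 7

7


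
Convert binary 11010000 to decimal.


11010000 in decimal = 208

208


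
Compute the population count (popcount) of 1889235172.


0b1110000100110110111000011100100 has 15 set bits

15


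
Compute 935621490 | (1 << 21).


935621490 | (1 << 21) = 935621490 | 2097152 = 937718642

937718642


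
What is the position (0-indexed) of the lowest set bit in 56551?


0b1101110011100111. Lowest set bit at position 0

0


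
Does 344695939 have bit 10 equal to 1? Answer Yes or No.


0b10100100010111010010010000011, bit 10 = 1. Yes

Yes


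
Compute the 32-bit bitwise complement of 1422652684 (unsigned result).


~0b1010100110010111111010100001100 = 0b10101011001101000000101011110011 = 2872314611 (32-bit unsigned)

2872314611


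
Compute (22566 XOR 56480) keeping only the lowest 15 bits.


Step 1: 22566 ^ 56480 = 33926
Step 2: 33926 & 32767 = 1158

1158


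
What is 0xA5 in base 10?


A5 hex = 165 decimal

165


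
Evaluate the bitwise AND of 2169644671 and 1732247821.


0b10000001010100100010011001111111 & 0b1100111010000000000000100001101 = 0b1010000000000000000001101 = 20971533

20971533


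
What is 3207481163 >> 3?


0b10111111001011100100011101001011 >> 3 = 0b10111111001011100100011101001 = 400935145

400935145


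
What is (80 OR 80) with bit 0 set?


Step 1: 80 | 80 = 80
Step 2: 80 | (1 << 0) = 80 | 1 = 81

81


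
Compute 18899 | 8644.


0b100100111010011 | 0b10000111000100 = 0b110100111010111 = 27095

27095


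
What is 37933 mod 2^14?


37933 & 16383 = 5165

5165


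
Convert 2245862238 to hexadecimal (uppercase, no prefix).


2245862238 = 85DD235E hex

85DD235E


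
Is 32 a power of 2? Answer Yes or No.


0b100000. Only one bit set => Yes

Yes


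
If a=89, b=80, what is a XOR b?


89 ^ 80 = 9

9


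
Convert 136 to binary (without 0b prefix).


136 = 10001000 in binary

10001000


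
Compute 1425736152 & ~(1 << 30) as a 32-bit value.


1425736152 & ~(1 << 30) = 351994328

351994328


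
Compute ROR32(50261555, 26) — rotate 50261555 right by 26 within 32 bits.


Rotate 0b10111111101110111000110011 right by 26 (32-bit) = 0b10111111101110111000110011000000 = 3216739520

3216739520


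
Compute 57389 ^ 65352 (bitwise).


0b1110000000101101 ^ 0b1111111101001000 = 0b1111101100101 = 8037

8037


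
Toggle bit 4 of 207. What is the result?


207 ^ (1 << 4) = 207 ^ 16 = 223

223


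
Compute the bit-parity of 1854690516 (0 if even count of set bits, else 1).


0b1101110100011000101010011010100 has 15 ones => parity 1

1


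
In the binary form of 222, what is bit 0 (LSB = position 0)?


0b11011110, position 0 = 0

0


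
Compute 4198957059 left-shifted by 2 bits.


0b11111010010001110000000000000011 << 2 = 0b1111101001000111000000000000001100 = 16795828236

16795828236


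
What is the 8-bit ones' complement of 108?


108 ^ 255 = 147

147


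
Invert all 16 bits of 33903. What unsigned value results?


33903 ^ 65535 = 31632

31632


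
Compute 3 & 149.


0b11 & 0b10010101 = 0b1 = 1

1


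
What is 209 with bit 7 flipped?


209 ^ (1 << 7) = 209 ^ 128 = 81

81


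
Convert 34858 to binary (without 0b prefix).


34858 = 1000100000101010 in binary

1000100000101010


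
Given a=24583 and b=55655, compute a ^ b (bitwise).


24583 ^ 55655 = 47456

47456


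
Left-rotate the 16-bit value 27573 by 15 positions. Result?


Rotate 0b110101110110101 left by 15 (16-bit) = 0b1011010111011010 = 46554

46554


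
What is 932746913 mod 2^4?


932746913 & 15 = 1

1


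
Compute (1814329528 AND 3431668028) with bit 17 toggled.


Step 1: 1814329528 & 3431668028 = 1275074616
Step 2: 1275074616 ^ (1 << 17) = 1275074616 ^ 131072 = 1275205688

1275205688


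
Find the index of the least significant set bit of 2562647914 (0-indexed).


0b10011000101111101110011101101010. Lowest set bit at position 1

1


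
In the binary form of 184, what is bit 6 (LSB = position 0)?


0b10111000, position 6 = 0

0


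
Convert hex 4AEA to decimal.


4AEA hex = 19178 decimal

19178


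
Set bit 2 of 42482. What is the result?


42482 | (1 << 2) = 42482 | 4 = 42486

42486


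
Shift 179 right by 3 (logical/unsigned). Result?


0b10110011 >> 3 = 0b10110 = 22

22


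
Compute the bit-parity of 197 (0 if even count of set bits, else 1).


0b11000101 has 4 ones => parity 0

0


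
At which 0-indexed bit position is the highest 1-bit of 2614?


0b101000110110. Highest set bit at position 11

11


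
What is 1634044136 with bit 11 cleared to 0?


1634044136 & ~(1 << 11) = 1634042088

1634042088


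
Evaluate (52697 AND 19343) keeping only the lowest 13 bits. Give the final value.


Step 1: 52697 & 19343 = 18825
Step 2: 18825 & 8191 = 2441

2441


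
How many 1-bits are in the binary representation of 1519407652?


0b1011010100100000101001000100100 has 11 set bits

11


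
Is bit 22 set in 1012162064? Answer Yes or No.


0b111100010101000101111000010000, bit 22 = 1. Yes

Yes


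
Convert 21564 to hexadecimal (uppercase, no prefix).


21564 = 543C hex

543C


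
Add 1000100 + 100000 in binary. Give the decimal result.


1000100 + 100000 = 1100100 = 100

100


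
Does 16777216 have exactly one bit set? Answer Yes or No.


0b1000000000000000000000000. Only one bit set => Yes

Yes


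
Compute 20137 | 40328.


0b100111010101001 | 0b1001110110001000 = 0b1101111110101001 = 57257

57257


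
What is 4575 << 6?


0b1000111011111 << 6 = 0b1000111011111000000 = 292800

292800


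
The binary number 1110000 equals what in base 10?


1110000 in decimal = 112

112


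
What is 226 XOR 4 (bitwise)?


0b11100010 ^ 0b100 = 0b11100110 = 230

230


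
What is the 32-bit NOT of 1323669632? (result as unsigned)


~0b1001110111001011001100010000000 = 0b10110001000110100110011101111111 = 2971297663 (32-bit unsigned)

2971297663


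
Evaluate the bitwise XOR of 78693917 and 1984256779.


0b100101100001100011000011101 ^ 0b1110110010001010101101100001011 = 0b1110010111101011001110100010110 = 1928699158

1928699158


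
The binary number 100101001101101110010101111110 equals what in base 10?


100101001101101110010101111110 in decimal = 624354686

624354686


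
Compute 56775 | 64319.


0b1101110111000111 | 0b1111101100111111 = 0b1111111111111111 = 65535

65535


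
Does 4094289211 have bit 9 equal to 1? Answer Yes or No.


0b11110100000010011110010100111011, bit 9 = 0. No

No


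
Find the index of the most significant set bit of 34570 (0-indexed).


0b1000011100001010. Highest set bit at position 15

15


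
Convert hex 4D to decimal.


4D hex = 77 decimal

77


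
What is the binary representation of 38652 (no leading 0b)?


38652 = 1001011011111100 in binary

1001011011111100


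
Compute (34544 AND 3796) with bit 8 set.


Step 1: 34544 & 3796 = 1744
Step 2: 1744 | (1 << 8) = 1744 | 256 = 2000

2000


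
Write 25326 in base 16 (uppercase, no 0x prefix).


25326 = 62EE hex

62EE


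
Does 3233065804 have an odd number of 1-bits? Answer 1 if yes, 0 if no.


0b11000000101101001010101101001100 has 14 ones => parity 0

0


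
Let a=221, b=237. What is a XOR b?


221 ^ 237 = 48

48


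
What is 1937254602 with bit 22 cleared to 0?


1937254602 & ~(1 << 22) = 1933060298

1933060298


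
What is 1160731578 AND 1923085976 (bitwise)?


0b1000101001011110101101110111010 & 0b1110010100111111111011010011000 = 0b1000000000011110101001010011000 = 1074746008

1074746008


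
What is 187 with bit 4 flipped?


187 ^ (1 << 4) = 187 ^ 16 = 171

171


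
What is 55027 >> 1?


0b1101011011110011 >> 1 = 0b110101101111001 = 27513

27513


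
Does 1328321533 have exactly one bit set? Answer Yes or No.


0b1001111001011001001001111111101. Multiple bits set => No

No


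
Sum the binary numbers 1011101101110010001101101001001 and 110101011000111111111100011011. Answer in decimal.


1011101101110010001101101001001 + 110101011000111111111100011011 = 10010011000111010001101001100100 = 2468158052

2468158052


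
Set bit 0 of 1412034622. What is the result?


1412034622 | (1 << 0) = 1412034622 | 1 = 1412034623

1412034623


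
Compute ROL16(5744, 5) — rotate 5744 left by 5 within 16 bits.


Rotate 0b1011001110000 left by 5 (16-bit) = 0b1100111000000010 = 52738

52738


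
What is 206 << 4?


0b11001110 << 4 = 0b110011100000 = 3296

3296


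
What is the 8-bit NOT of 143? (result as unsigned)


~0b10001111 = 0b1110000 = 112 (8-bit unsigned)

112


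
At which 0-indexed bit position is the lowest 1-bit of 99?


0b1100011. Lowest set bit at position 0

0


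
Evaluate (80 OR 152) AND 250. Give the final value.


Step 1: 80 | 152 = 216
Step 2: 216 & 250 = 216

216


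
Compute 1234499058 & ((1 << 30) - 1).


1234499058 & 1073741823 = 160757234

160757234


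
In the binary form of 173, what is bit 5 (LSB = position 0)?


0b10101101, position 5 = 1

1


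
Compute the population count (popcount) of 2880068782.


0b10101011101010100101110010101110 has 18 set bits

18


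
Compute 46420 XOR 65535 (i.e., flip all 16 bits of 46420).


46420 ^ 65535 = 19115

19115


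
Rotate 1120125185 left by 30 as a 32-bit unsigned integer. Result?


Rotate 0b1000010110000111100000100000001 left by 30 (32-bit) = 0b1010000101100001111000001000000 = 1353773120

1353773120


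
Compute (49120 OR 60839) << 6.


Step 1: 49120 | 60839 = 65511
Step 2: 65511 << 6 = 4192704

4192704


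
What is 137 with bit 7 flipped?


137 ^ (1 << 7) = 137 ^ 128 = 9

9


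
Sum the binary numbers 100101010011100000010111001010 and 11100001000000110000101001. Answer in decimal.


100101010011100000010111001010 + 11100001000000110000101001 = 101000110100100001000111110011 = 684855795

684855795


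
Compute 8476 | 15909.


0b10000100011100 | 0b11111000100101 = 0b11111100111101 = 16189

16189


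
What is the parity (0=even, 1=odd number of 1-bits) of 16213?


0b11111101010101 has 10 ones => parity 0

0


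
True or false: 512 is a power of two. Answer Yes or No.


0b1000000000. Only one bit set => Yes

Yes


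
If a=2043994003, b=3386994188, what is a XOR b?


2043994003 ^ 3386994188 = 2956308895

2956308895


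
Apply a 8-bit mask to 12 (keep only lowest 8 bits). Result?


12 & 255 = 12

12


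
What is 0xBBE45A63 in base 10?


BBE45A63 hex = 3152304739 decimal

3152304739


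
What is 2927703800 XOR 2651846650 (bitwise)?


0b10101110100000010011011011111000 ^ 0b10011110000011111111011111111010 = 0b110000100011101100000100000010 = 814661890

814661890


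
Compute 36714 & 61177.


0b1000111101101010 & 0b1110111011111001 = 0b1000111001101000 = 36456

36456


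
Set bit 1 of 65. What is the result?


65 | (1 << 1) = 65 | 2 = 67

67


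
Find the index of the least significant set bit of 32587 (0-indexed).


0b111111101001011. Lowest set bit at position 0

0


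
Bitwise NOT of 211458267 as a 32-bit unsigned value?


~0b1100100110101001100011011011 = 0b11110011011001010110011100100100 = 4083509028 (32-bit unsigned)

4083509028


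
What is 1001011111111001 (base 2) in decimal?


1001011111111001 in decimal = 38905

38905


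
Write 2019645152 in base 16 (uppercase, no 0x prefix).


2019645152 = 786156E0 hex

786156E0


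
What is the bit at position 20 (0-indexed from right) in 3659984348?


0b11011010001001101110110111011100, position 20 = 0

0


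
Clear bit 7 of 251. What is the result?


251 & ~(1 << 7) = 123

123


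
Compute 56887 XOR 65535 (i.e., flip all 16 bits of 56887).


56887 ^ 65535 = 8648

8648


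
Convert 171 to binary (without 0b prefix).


171 = 10101011 in binary

10101011


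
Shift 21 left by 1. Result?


0b10101 << 1 = 0b101010 = 42

42


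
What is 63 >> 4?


0b111111 >> 4 = 0b11 = 3

3


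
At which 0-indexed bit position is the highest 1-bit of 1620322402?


0b1100000100101000010100001100010. Highest set bit at position 30

30


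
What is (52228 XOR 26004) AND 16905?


Step 1: 52228 ^ 26004 = 43408
Step 2: 43408 & 16905 = 0

0


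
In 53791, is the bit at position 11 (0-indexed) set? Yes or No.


0b1101001000011111, bit 11 = 0. No

No


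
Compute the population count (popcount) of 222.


0b11011110 has 6 set bits

6


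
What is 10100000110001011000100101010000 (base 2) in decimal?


10100000110001011000100101010000 in decimal = 2697300304

2697300304


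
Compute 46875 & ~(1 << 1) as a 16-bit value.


46875 & ~(1 << 1) = 46873

46873


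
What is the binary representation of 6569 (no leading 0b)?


6569 = 1100110101001 in binary

1100110101001


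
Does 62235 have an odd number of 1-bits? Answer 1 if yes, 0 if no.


0b1111001100011011 has 10 ones => parity 0

0


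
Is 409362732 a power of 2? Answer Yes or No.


0b11000011001100110000100101100. Multiple bits set => No

No


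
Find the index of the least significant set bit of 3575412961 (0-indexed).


0b11010101000111000111100011100001. Lowest set bit at position 0

0


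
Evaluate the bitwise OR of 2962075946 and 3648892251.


0b10110000100011011011000100101010 | 0b11011001011111011010110101011011 = 0b11111001111111011011110101111011 = 4194155899

4194155899


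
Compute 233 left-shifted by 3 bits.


0b11101001 << 3 = 0b11101001000 = 1864

1864


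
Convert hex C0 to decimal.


C0 hex = 192 decimal

192


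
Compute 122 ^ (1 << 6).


122 ^ (1 << 6) = 122 ^ 64 = 58

58


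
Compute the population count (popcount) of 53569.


0b1101000101000001 has 6 set bits

6


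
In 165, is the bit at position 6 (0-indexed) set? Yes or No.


0b10100101, bit 6 = 0. No

No


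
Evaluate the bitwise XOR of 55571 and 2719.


0b1101100100010011 ^ 0b101010011111 = 0b1101001110001100 = 54156

54156


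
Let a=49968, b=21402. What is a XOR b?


49968 ^ 21402 = 37034

37034


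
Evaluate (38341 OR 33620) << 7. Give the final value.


Step 1: 38341 | 33620 = 38869
Step 2: 38869 << 7 = 4975232

4975232


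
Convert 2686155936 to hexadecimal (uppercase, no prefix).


2686155936 = A01B7CA0 hex

A01B7CA0


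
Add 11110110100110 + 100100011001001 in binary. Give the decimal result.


11110110100110 + 100100011001001 = 1000011001101111 = 34415

34415


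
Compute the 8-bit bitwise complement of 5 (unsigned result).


~0b101 = 0b11111010 = 250 (8-bit unsigned)

250


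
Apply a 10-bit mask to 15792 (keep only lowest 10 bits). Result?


15792 & 1023 = 432

432


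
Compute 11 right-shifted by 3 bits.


0b1011 >> 3 = 0b1 = 1

1


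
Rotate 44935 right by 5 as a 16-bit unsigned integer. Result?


Rotate 0b1010111110000111 right by 5 (16-bit) = 0b11110101111100 = 15740

15740


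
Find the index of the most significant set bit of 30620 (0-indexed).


0b111011110011100. Highest set bit at position 14

14


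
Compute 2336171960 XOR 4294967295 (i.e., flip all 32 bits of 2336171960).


2336171960 ^ 4294967295 = 1958795335

1958795335


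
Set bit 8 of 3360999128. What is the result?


3360999128 | (1 << 8) = 3360999128 | 256 = 3360999384

3360999384


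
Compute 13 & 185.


0b1101 & 0b10111001 = 0b1001 = 9

9


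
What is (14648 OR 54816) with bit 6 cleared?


Step 1: 14648 | 54816 = 65336
Step 2: 65336 & ~(1 << 6) = 65336

65336


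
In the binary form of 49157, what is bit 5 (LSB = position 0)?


0b1100000000000101, position 5 = 0

0


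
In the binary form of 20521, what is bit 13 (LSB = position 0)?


0b101000000101001, position 13 = 0

0


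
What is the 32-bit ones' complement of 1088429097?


1088429097 ^ 4294967295 = 3206538198

3206538198


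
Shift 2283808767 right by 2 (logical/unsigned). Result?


0b10001000001000000010011111111111 >> 2 = 0b100010000010000000100111111111 = 570952191

570952191


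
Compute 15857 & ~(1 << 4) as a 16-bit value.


15857 & ~(1 << 4) = 15841

15841


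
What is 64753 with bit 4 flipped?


64753 ^ (1 << 4) = 64753 ^ 16 = 64737

64737


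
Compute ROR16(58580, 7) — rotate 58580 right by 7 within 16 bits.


Rotate 0b1110010011010100 right by 7 (16-bit) = 0b1010100111001001 = 43465

43465


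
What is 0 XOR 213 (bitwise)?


0b0 ^ 0b11010101 = 0b11010101 = 213

213


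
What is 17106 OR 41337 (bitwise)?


0b100001011010010 | 0b1010000101111001 = 0b1110001111111011 = 58363

58363


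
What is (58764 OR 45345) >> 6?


Step 1: 58764 | 45345 = 62893
Step 2: 62893 >> 6 = 982

982


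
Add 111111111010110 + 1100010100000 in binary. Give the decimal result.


111111111010110 + 1100010100000 = 1001100001110110 = 39030

39030


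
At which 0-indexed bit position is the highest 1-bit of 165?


0b10100101. Highest set bit at position 7

7


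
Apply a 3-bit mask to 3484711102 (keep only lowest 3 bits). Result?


3484711102 & 7 = 6

6


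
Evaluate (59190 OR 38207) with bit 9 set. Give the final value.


Step 1: 59190 | 38207 = 63295
Step 2: 63295 | (1 << 9) = 63295 | 512 = 63295

63295


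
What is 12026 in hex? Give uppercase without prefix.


12026 = 2EFA hex

2EFA


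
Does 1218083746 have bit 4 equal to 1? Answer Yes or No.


0b1001000100110100111101110100010, bit 4 = 0. No

No


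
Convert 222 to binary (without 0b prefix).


222 = 11011110 in binary

11011110


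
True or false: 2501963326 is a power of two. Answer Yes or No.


0b10010101001000001110111000111110. Multiple bits set => No

No


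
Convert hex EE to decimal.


EE hex = 238 decimal

238


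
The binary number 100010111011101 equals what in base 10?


100010111011101 in decimal = 17885

17885


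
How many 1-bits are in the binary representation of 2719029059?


0b10100010000100010001011101000011 has 12 set bits

12


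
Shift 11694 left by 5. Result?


0b10110110101110 << 5 = 0b1011011010111000000 = 374208

374208


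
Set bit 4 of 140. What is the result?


140 | (1 << 4) = 140 | 16 = 156

156


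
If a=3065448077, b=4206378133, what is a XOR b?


3065448077 ^ 4206378133 = 1276066328

1276066328


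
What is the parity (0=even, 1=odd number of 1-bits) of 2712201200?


0b10100001101010001110011111110000 has 16 ones => parity 0

0


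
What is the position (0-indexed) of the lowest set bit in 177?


0b10110001. Lowest set bit at position 0

0


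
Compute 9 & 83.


0b1001 & 0b1010011 = 0b1 = 1

1


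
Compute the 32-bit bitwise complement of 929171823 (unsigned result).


~0b110111011000100000100101101111 = 0b11001000100111011111011010010000 = 3365795472 (32-bit unsigned)

3365795472


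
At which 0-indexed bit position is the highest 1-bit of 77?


0b1001101. Highest set bit at position 6

6


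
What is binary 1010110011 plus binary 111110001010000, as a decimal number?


1010110011 + 111110001010000 = 111111100000011 = 32515

32515


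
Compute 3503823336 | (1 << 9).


3503823336 | (1 << 9) = 3503823336 | 512 = 3503823848

3503823848


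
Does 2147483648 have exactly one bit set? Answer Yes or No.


0b10000000000000000000000000000000. Only one bit set => Yes

Yes


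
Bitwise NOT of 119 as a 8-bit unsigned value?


~0b1110111 = 0b10001000 = 136 (8-bit unsigned)

136


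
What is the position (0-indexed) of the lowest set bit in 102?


0b1100110. Lowest set bit at position 1

1


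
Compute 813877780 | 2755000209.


0b110000100000101100101000010100 | 0b10100100001101011111011110010001 = 0b10110100101101111111111110010101 = 3031957397

3031957397


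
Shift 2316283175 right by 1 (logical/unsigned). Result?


0b10001010000011111010110100100111 >> 1 = 0b1000101000001111101011010010011 = 1158141587

1158141587


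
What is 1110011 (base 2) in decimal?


1110011 in decimal = 115

115


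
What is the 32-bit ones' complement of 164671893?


164671893 ^ 4294967295 = 4130295402

4130295402


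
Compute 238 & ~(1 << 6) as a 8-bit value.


238 & ~(1 << 6) = 174

174


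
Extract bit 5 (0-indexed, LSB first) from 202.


0b11001010, position 5 = 0

0


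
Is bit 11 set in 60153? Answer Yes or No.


0b1110101011111001, bit 11 = 1. Yes

Yes


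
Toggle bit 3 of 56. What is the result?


56 ^ (1 << 3) = 56 ^ 8 = 48

48


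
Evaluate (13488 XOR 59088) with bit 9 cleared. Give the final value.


Step 1: 13488 ^ 59088 = 53856
Step 2: 53856 & ~(1 << 9) = 53344

53344


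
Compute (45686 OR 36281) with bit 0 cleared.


Step 1: 45686 | 36281 = 49151
Step 2: 49151 & ~(1 << 0) = 49150

49150


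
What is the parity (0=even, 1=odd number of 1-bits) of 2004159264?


0b1110111011101010000101100100000 has 15 ones => parity 1

1


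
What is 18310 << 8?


0b100011110000110 << 8 = 0b10001111000011000000000 = 4687360

4687360


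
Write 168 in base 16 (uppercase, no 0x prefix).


168 = A8 hex

A8


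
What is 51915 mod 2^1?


51915 & 1 = 1

1


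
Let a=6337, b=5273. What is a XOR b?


6337 ^ 5273 = 3160

3160


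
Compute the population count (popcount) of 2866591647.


0b10101010110111001011011110011111 has 21 set bits

21


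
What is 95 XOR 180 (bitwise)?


0b1011111 ^ 0b10110100 = 0b11101011 = 235

235


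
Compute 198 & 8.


0b11000110 & 0b1000 = 0b0 = 0

0


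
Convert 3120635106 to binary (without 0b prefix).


3120635106 = 10111010000000010001110011100010 in binary

10111010000000010001110011100010


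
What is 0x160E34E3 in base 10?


160E34E3 hex = 370029795 decimal

370029795


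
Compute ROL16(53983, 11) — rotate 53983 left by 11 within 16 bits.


Rotate 0b1101001011011111 left by 11 (16-bit) = 0b1111111010010110 = 65174

65174


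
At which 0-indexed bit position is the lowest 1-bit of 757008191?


0b101101000111110000011100111111. Lowest set bit at position 0

0


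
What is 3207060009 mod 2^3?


3207060009 & 7 = 1

1


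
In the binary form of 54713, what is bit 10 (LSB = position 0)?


0b1101010110111001, position 10 = 1

1


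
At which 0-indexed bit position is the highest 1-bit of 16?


0b10000. Highest set bit at position 4

4


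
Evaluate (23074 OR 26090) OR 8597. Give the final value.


Step 1: 23074 | 26090 = 32746
Step 2: 32746 | 8597 = 32767

32767


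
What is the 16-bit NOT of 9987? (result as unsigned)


~0b10011100000011 = 0b1101100011111100 = 55548 (16-bit unsigned)

55548


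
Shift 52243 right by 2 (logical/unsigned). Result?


0b1100110000010011 >> 2 = 0b11001100000100 = 13060

13060


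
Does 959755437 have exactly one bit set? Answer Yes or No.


0b111001001101001011010010101101. Multiple bits set => No

No


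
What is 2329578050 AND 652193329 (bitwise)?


0b10001010110110101000101001000010 & 0b100110110111111010111000110001 = 0b10110110101000101000000000 = 47876608

47876608


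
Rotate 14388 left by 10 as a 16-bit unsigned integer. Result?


Rotate 0b11100000110100 left by 10 (16-bit) = 0b1101000011100000 = 53472

53472


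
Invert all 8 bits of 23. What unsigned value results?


23 ^ 255 = 232

232


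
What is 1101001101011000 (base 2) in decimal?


1101001101011000 in decimal = 54104

54104


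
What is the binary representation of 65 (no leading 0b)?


65 = 1000001 in binary

1000001


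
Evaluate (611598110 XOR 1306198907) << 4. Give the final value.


Step 1: 611598110 ^ 1306198907 = 1773091941
Step 2: 1773091941 << 4 = 28369471056

28369471056


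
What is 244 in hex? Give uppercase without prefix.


244 = F4 hex

F4


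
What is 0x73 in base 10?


73 hex = 115 decimal

115


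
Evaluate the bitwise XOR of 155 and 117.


0b10011011 ^ 0b1110101 = 0b11101110 = 238

238


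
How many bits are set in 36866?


0b1001000000000010 has 3 set bits

3


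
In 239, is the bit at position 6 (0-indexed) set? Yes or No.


0b11101111, bit 6 = 1. Yes

Yes


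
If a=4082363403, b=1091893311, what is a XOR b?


4082363403 ^ 1091893311 = 2991002676

2991002676


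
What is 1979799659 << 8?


0b1110110000000010101100001101011 << 8 = 0b111011000000001010110000110101100000000 = 506828712704

506828712704


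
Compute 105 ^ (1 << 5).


105 ^ (1 << 5) = 105 ^ 32 = 73

73


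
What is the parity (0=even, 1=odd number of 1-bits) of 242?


0b11110010 has 5 ones => parity 1

1


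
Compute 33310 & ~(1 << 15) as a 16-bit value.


33310 & ~(1 << 15) = 542

542


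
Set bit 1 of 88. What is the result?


88 | (1 << 1) = 88 | 2 = 90

90


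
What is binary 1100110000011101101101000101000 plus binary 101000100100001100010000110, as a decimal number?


1100110000011101101101000101000 + 101000100100001100010000110 = 1101011001000001111001010101110 = 1797321390

1797321390


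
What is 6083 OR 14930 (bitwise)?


0b1011111000011 | 0b11101001010010 = 0b11111111010011 = 16339

16339


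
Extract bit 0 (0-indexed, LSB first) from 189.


0b10111101, position 0 = 1

1


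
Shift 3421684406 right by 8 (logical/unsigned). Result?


0b11001011111100101100001010110110 >> 8 = 0b110010111111001011000010 = 13365954

13365954


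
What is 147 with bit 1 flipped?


147 ^ (1 << 1) = 147 ^ 2 = 145

145


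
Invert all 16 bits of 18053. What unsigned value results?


18053 ^ 65535 = 47482

47482


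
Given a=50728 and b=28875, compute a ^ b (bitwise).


50728 ^ 28875 = 46819

46819


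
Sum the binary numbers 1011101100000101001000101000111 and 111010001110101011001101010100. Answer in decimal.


1011101100000101001000101000111 + 111010001110101011001101010100 = 10010111101111010100010010011011 = 2545763483

2545763483


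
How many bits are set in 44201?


0b1010110010101001 has 8 set bits

8


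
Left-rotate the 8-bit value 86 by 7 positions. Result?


Rotate 0b1010110 left by 7 (8-bit) = 0b101011 = 43

43


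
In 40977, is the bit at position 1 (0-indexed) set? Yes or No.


0b1010000000010001, bit 1 = 0. No

No


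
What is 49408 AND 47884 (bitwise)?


0b1100000100000000 & 0b1011101100001100 = 0b1000000100000000 = 33024

33024


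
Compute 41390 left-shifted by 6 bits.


0b1010000110101110 << 6 = 0b1010000110101110000000 = 2648960

2648960


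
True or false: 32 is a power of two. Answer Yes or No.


0b100000. Only one bit set => Yes

Yes


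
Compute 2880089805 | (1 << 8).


2880089805 | (1 << 8) = 2880089805 | 256 = 2880090061

2880090061


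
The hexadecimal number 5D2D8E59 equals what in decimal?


5D2D8E59 hex = 1563266649 decimal

1563266649


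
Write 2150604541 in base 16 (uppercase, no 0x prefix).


2150604541 = 802F9EFD hex

802F9EFD


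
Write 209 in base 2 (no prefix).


209 = 11010001 in binary

11010001


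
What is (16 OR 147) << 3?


Step 1: 16 | 147 = 147
Step 2: 147 << 3 = 1176

1176


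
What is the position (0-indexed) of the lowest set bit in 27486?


0b110101101011110. Lowest set bit at position 1

1


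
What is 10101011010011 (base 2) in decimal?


10101011010011 in decimal = 10963

10963


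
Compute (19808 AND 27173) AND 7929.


Step 1: 19808 & 27173 = 18464
Step 2: 18464 & 7929 = 2080

2080


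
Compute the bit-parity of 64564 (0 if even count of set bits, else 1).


0b1111110000110100 has 9 ones => parity 1

1


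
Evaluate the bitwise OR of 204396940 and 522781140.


0b1100001011101101100110001100 | 0b11111001010010000000111010100 = 0b11111001011111101100111011100 = 523229660

523229660


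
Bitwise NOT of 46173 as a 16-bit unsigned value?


~0b1011010001011101 = 0b100101110100010 = 19362 (16-bit unsigned)

19362


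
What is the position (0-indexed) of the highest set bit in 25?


0b11001. Highest set bit at position 4

4


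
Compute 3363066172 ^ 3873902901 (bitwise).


0b11001000011101000101000100111100 ^ 0b11100110111001110001000100110101 = 0b101110100100110100000000001001 = 781402121

781402121


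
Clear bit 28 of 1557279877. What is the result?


1557279877 & ~(1 << 28) = 1288844421

1288844421


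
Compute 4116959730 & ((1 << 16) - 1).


4116959730 & 65535 = 53746

53746


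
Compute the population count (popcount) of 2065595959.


0b1111011000111100111111000110111 has 21 set bits

21


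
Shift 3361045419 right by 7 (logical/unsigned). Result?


0b11001000010101010111101110101011 >> 7 = 0b1100100001010101011110111 = 26258167

26258167


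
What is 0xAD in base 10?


AD hex = 173 decimal

173


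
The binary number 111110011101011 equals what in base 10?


111110011101011 in decimal = 31979

31979


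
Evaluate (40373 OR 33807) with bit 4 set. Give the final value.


Step 1: 40373 | 33807 = 40383
Step 2: 40383 | (1 << 4) = 40383 | 16 = 40383

40383


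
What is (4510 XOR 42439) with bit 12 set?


Step 1: 4510 ^ 42439 = 46169
Step 2: 46169 | (1 << 12) = 46169 | 4096 = 46169

46169


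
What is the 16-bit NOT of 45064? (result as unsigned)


~0b1011000000001000 = 0b100111111110111 = 20471 (16-bit unsigned)

20471


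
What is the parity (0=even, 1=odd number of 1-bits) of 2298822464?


0b10001001000001010011111101000000 has 12 ones => parity 0

0


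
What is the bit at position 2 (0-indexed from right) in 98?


0b1100010, position 2 = 0

0


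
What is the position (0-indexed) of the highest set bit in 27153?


0b110101000010001. Highest set bit at position 14

14


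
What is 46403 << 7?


0b1011010101000011 << 7 = 0b10110101010000110000000 = 5939584

5939584


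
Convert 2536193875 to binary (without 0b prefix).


2536193875 = 10010111001010110011111101010011 in binary

10010111001010110011111101010011


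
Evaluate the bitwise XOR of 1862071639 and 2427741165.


0b1101110111111001111010101010111 ^ 0b10010000101101000110001111101101 = 0b11111110010010001001011010111010 = 4266170042

4266170042
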